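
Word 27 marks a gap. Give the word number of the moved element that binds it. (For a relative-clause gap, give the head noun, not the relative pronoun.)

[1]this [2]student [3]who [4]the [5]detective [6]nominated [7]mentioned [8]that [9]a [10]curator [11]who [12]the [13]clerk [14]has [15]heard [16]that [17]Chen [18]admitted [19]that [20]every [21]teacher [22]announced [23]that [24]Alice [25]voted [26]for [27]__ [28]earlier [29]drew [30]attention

10

The gap at 27 is the prepositional object of "voted", inside a relative clause.
The relative pronoun is "who" (word 11); it is bound by the head noun immediately before it.
Its filler is the head noun "curator", at word 10.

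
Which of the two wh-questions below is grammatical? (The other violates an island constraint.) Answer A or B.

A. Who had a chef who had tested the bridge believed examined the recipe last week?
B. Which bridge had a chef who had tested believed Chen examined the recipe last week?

In B, the wh-phrase is extracted from inside a complex-NP island (relative clause) (introduced by "who"), which blocks movement.
In A, the extraction path crosses only that-complement boundaries, which are transparent.
So A is grammatical.

A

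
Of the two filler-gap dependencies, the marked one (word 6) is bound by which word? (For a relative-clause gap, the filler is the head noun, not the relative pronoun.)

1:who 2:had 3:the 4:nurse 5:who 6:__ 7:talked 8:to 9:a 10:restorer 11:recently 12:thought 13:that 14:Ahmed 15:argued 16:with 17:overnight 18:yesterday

4

The marked gap is inside the relative clause, the subject of "talked".
Its filler is the head noun "nurse" (via "who"), at word 4.
(The other dependency links word 1 to a gap after word 16.)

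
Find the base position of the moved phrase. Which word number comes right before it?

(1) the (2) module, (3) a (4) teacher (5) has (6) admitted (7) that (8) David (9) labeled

The displaced element is "the module" (word 2).
It is linked across 1 clause boundary (that).
It functions as the direct object of "labeled", so the gap sits immediately after word 9 ("labeled").
Base order: A teacher has admitted that David labeled the module.

9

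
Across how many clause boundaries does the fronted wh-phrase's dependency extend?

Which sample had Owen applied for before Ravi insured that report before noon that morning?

"which sample" originates inside the matrix clause — no clause boundary is crossed.

0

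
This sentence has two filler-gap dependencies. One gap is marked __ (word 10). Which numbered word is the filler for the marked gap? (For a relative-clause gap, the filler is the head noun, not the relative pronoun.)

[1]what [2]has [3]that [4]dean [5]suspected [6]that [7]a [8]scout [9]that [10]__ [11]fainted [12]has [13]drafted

8

The marked gap is inside the relative clause, the subject of "fainted".
Its filler is the head noun "scout" (via "that"), at word 8.
(The other dependency links word 1 to a gap after word 13.)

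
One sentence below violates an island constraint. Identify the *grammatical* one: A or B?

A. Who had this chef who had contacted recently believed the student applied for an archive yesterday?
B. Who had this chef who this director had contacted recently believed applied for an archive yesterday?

B

In A, the wh-phrase is extracted from inside a complex-NP island (relative clause) (introduced by "who"), which blocks movement.
In B, the extraction path crosses only that-complement boundaries, which are transparent.
So B is grammatical.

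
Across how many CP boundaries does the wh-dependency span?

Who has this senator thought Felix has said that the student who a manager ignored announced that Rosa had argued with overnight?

"who" is extracted from the PP object of "argued".
Boundaries crossed, outermost first: [Ø], [that], [that] — 3 in total.

3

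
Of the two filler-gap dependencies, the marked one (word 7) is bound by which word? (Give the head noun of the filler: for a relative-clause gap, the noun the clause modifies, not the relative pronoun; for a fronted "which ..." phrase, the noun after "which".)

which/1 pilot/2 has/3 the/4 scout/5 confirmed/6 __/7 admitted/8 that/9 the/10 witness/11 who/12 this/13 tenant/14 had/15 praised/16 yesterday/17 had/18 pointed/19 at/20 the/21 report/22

The marked gap is the subject of "admitted".
Its filler is the fronted wh-phrase "which pilot", at word 2.
(The other dependency links word 11 to a gap after word 16.)

2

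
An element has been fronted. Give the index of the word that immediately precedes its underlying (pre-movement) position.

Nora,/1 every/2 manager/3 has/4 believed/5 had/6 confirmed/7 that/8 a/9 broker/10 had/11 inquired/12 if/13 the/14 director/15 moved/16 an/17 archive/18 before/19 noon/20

The displaced element is "Nora" (word 1).
It is linked across 1 clause boundary (Ø).
It functions as the subject of "confirmed", so the gap sits immediately after word 5 ("believed").
Base order: Every manager has believed Nora had confirmed that a broker had inquired if the director moved an archive before noon.

5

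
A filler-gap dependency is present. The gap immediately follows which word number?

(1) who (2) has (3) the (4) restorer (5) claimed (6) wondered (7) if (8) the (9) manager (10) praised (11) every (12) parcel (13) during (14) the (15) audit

The displaced element is "who" (word 1).
It is linked across 1 clause boundary (Ø).
It functions as the subject of "wondered", so the gap sits immediately after word 5 ("claimed").
Base order: The restorer has claimed who wondered if the manager praised every parcel during the audit.

5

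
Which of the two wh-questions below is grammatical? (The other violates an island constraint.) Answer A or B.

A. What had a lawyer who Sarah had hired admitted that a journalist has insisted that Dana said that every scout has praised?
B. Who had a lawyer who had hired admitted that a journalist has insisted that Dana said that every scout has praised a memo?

In B, the wh-phrase is extracted from inside a complex-NP island (relative clause) (introduced by "who"), which blocks movement.
In A, the extraction path crosses only that-complement boundaries, which are transparent.
So A is grammatical.

A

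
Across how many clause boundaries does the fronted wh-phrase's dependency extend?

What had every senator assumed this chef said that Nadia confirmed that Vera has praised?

"what" is extracted from the object of "praised".
Boundaries crossed, outermost first: [Ø], [that], [that] — 3 in total.

3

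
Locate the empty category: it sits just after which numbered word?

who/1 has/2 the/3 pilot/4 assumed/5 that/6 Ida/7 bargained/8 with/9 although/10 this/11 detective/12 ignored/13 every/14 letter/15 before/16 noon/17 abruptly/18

The displaced element is "who" (word 1).
It is linked across 1 clause boundary (that).
It functions as the object of the preposition "with" of "bargained", so the gap sits immediately after word 9 ("with").
Base order: The pilot has assumed that Ida bargained with who although this detective ignored every letter before noon abruptly.

9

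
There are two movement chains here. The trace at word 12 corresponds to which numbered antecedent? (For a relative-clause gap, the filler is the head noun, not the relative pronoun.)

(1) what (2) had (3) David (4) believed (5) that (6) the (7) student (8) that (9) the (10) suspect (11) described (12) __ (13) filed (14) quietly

7

The marked gap is inside the relative clause, the direct object of "described".
Its filler is the head noun "student" (via "that"), at word 7.
(The other dependency links word 1 to a gap after word 13.)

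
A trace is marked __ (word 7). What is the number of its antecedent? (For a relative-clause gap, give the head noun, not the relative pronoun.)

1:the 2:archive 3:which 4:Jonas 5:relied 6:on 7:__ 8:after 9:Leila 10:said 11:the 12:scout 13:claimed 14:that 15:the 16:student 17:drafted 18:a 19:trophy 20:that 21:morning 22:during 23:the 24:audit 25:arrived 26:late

2

The gap at 7 is the prepositional object of "relied", inside a relative clause.
The relative pronoun is "which" (word 3); it is bound by the head noun immediately before it.
Its filler is the head noun "archive", at word 2.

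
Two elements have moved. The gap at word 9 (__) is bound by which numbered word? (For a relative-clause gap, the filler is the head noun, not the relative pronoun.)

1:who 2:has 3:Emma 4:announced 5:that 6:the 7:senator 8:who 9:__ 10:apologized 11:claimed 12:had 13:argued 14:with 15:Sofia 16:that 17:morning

The marked gap is inside the relative clause, the subject of "apologized".
Its filler is the head noun "senator" (via "who"), at word 7.
(The other dependency links word 1 to a gap after word 11.)

7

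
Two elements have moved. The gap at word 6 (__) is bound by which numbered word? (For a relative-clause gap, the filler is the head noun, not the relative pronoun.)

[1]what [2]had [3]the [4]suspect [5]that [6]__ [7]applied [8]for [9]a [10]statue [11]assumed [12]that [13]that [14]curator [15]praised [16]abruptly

4

The marked gap is inside the relative clause, the subject of "applied".
Its filler is the head noun "suspect" (via "that"), at word 4.
(The other dependency links word 1 to a gap after word 15.)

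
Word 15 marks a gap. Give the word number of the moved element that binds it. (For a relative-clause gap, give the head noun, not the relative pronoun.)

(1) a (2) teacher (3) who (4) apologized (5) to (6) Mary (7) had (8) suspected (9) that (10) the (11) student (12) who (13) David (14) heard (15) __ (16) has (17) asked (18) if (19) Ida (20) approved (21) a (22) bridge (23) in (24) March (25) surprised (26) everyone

The gap at 15 is the subject of "asked", inside a relative clause.
The relative pronoun is "who" (word 12); it is bound by the head noun immediately before it.
Its filler is the head noun "student", at word 11.

11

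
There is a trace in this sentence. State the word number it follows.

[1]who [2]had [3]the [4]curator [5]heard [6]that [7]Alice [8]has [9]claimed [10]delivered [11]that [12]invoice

The displaced element is "who" (word 1).
It is linked across 2 clause boundaries (that → Ø).
It functions as the subject of "delivered", so the gap sits immediately after word 9 ("claimed").
Base order: The curator had heard that Alice has claimed who delivered that invoice.

9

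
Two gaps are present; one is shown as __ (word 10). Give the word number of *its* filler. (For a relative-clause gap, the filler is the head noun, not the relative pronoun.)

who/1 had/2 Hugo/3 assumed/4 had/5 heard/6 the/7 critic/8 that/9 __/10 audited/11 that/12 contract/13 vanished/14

The marked gap is inside the relative clause, the subject of "audited".
Its filler is the head noun "critic" (via "that"), at word 8.
(The other dependency links word 1 to a gap after word 4.)

8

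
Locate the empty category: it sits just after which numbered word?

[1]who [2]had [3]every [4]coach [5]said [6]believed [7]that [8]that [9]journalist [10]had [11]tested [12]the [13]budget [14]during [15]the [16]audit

5

The displaced element is "who" (word 1).
It is linked across 1 clause boundary (Ø).
It functions as the subject of "believed", so the gap sits immediately after word 5 ("said").
Base order: Every coach had said that who believed that that journalist had tested the budget during the audit.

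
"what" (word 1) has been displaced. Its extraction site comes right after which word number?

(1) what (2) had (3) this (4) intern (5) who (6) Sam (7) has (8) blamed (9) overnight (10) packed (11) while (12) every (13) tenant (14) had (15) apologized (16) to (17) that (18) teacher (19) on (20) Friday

The displaced element is "what" (word 1).
It functions as the direct object of "packed", so the gap sits immediately after word 10 ("packed").
Base order: This intern who Sam has blamed overnight had packed what while every tenant had apologized to that teacher on Friday.

10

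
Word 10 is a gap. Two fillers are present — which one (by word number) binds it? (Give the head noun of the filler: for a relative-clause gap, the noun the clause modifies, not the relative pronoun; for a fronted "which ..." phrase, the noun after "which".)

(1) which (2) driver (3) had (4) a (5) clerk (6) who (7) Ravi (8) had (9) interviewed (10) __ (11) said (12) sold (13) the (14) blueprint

5

The marked gap is inside the relative clause, the direct object of "interviewed".
Its filler is the head noun "clerk" (via "who"), at word 5.
(The other dependency links word 2 to a gap after word 11.)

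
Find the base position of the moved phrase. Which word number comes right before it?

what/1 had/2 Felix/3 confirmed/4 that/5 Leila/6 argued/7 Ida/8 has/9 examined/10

The displaced element is "what" (word 1).
It is linked across 2 clause boundaries (that → Ø).
It functions as the direct object of "examined", so the gap sits immediately after word 10 ("examined").
Base order: Felix had confirmed that Leila argued Ida has examined what.

10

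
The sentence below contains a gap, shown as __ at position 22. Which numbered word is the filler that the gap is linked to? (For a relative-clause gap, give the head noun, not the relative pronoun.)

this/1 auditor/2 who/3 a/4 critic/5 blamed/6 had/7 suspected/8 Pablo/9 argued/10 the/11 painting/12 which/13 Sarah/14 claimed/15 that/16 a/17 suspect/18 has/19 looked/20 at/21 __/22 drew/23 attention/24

12

The gap at 22 is the prepositional object of "looked", inside a relative clause.
The relative pronoun is "which" (word 13); it is bound by the head noun immediately before it.
Its filler is the head noun "painting", at word 12.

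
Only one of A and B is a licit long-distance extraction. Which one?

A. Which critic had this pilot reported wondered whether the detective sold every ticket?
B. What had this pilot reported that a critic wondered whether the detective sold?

A

In B, the wh-phrase is extracted from inside a wh-island (introduced by "whether"), which blocks movement.
In A, the extraction path crosses only that-complement boundaries, which are transparent.
So A is grammatical.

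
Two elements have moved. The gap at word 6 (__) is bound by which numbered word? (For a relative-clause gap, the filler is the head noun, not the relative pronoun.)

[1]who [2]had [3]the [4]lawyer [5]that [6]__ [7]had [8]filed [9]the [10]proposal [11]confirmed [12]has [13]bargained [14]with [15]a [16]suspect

The marked gap is inside the relative clause, the subject of "filed".
Its filler is the head noun "lawyer" (via "that"), at word 4.
(The other dependency links word 1 to a gap after word 11.)

4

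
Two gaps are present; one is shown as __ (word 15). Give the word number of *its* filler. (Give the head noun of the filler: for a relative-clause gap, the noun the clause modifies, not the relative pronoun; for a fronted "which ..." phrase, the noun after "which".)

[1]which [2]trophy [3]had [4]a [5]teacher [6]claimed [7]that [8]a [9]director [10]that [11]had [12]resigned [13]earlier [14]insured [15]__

The marked gap is the direct object of "insured".
Its filler is the fronted wh-phrase "which trophy", at word 2.
(The other dependency links word 9 to a gap after word 10.)

2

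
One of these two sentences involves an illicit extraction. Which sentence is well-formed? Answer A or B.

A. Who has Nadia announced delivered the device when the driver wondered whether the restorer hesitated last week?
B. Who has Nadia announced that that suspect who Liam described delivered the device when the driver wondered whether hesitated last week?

In B, the wh-phrase is extracted from inside an adjunct island (introduced by "when"), which blocks movement.
In A, the extraction path crosses only that-complement boundaries, which are transparent.
So A is grammatical.

A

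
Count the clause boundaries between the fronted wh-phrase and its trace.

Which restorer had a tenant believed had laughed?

"which restorer" is extracted from the subject of "laughed".
Boundaries crossed, outermost first: [Ø] — 1 in total.

1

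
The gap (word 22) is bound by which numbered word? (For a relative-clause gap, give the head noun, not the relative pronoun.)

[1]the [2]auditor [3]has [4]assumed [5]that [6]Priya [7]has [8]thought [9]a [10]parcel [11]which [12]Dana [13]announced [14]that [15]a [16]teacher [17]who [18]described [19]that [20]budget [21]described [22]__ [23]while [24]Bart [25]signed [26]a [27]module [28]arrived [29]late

The gap at 22 is the object of "described", inside a relative clause.
The relative pronoun is "which" (word 11); it is bound by the head noun immediately before it.
Its filler is the head noun "parcel", at word 10.

10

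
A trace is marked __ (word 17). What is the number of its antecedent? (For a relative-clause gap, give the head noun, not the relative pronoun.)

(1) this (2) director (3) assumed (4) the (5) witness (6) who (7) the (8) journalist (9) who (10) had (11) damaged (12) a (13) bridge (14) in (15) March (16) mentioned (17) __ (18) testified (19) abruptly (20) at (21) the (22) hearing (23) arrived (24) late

The gap at 17 is the subject of "testified", inside a relative clause.
The relative pronoun is "who" (word 6); it is bound by the head noun immediately before it.
Its filler is the head noun "witness", at word 5.

5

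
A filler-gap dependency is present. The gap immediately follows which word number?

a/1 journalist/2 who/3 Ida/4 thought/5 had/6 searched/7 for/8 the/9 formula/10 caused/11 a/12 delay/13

The displaced element is "a journalist" (word 2).
It is linked across 1 clause boundary (Ø).
It functions as the subject of "searched", so the gap sits immediately after word 5 ("thought").
Base order: Ida thought that a journalist had searched for the formula.

5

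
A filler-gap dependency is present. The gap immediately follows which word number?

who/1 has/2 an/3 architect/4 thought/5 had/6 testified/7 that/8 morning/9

The displaced element is "who" (word 1).
It is linked across 1 clause boundary (Ø).
It functions as the subject of "testified", so the gap sits immediately after word 5 ("thought").
Base order: An architect has thought that who had testified that morning.

5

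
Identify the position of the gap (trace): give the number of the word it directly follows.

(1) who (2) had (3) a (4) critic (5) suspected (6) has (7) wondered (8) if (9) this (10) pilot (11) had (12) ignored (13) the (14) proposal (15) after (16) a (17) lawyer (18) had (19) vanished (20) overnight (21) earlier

The displaced element is "who" (word 1).
It is linked across 1 clause boundary (Ø).
It functions as the subject of "wondered", so the gap sits immediately after word 5 ("suspected").
Base order: A critic had suspected that who has wondered if this pilot had ignored the proposal after a lawyer had vanished overnight earlier.

5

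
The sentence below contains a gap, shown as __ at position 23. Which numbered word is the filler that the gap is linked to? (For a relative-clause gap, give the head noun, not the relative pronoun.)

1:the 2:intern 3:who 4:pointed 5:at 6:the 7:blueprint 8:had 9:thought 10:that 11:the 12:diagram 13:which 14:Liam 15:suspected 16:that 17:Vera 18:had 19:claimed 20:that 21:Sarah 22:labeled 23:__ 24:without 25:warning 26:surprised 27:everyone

12

The gap at 23 is the object of "labeled", inside a relative clause.
The relative pronoun is "which" (word 13); it is bound by the head noun immediately before it.
Its filler is the head noun "diagram", at word 12.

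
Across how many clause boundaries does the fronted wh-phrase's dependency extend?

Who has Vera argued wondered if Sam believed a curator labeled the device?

1

"who" is extracted from the subject of "wondered".
Boundaries crossed, outermost first: [Ø] — 1 in total.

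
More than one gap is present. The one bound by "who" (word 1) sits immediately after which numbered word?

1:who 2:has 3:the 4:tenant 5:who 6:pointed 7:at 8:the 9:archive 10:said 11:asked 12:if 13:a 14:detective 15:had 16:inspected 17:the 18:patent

The displaced element is "who" (word 1).
It is linked across 1 clause boundary (Ø).
It functions as the subject of "asked", so the gap sits immediately after word 10 ("said").
Base order: The tenant who pointed at the archive has said that who asked if a detective had inspected the patent.

10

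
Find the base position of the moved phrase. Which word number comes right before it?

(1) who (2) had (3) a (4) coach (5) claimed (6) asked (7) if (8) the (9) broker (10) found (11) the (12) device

5

The displaced element is "who" (word 1).
It is linked across 1 clause boundary (Ø).
It functions as the subject of "asked", so the gap sits immediately after word 5 ("claimed").
Base order: A coach had claimed that who asked if the broker found the device.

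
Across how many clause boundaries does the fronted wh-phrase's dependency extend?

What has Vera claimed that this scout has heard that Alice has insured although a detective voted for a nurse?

"what" is extracted from the object of "insured".
Boundaries crossed, outermost first: [that], [that] — 2 in total.

2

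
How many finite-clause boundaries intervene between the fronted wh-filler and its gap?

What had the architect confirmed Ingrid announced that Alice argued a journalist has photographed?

3

"what" is extracted from the object of "photographed".
Boundaries crossed, outermost first: [Ø], [that], [Ø] — 3 in total.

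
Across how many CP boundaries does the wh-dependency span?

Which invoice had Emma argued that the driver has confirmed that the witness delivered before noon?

2

"which invoice" is extracted from the object of "delivered".
Boundaries crossed, outermost first: [that], [that] — 2 in total.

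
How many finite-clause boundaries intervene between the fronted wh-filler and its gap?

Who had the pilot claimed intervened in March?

1

"who" is extracted from the subject of "intervened".
Boundaries crossed, outermost first: [Ø] — 1 in total.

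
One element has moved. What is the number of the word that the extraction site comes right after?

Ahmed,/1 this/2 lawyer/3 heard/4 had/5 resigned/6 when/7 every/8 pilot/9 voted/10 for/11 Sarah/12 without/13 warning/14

The displaced element is "Ahmed" (word 1).
It is linked across 1 clause boundary (Ø).
It functions as the subject of "resigned", so the gap sits immediately after word 4 ("heard").
Base order: This lawyer heard Ahmed had resigned when every pilot voted for Sarah without warning.

4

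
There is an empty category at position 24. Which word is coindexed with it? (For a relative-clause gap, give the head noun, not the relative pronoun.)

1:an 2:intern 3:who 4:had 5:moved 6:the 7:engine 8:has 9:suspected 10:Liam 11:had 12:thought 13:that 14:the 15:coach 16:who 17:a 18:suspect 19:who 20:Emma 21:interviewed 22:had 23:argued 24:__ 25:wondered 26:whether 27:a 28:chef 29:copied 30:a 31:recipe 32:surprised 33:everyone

The gap at 24 is the subject of "wondered", inside a relative clause.
The relative pronoun is "who" (word 16); it is bound by the head noun immediately before it.
Its filler is the head noun "coach", at word 15.

15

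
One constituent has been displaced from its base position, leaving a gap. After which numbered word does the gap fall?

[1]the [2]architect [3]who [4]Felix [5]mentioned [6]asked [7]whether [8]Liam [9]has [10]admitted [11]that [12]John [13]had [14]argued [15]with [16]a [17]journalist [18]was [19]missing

5

The displaced element is "the architect" (word 2).
It is linked across 1 clause boundary (Ø).
It functions as the subject of "asked", so the gap sits immediately after word 5 ("mentioned").
Base order: Felix mentioned the architect asked whether Liam has admitted that John had argued with a journalist.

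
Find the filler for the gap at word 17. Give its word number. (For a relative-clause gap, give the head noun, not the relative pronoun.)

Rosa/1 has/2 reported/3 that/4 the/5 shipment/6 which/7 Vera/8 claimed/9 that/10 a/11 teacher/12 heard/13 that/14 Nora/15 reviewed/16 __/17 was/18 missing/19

6

The gap at 17 is the object of "reviewed", inside a relative clause.
The relative pronoun is "which" (word 7); it is bound by the head noun immediately before it.
Its filler is the head noun "shipment", at word 6.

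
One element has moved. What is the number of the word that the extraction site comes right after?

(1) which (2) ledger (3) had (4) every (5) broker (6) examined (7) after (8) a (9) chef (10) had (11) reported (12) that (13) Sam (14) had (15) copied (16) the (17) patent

6

The displaced element is "which ledger" (word 2).
It functions as the direct object of "examined", so the gap sits immediately after word 6 ("examined").
Base order: Every broker had examined which ledger after a chef had reported that Sam had copied the patent.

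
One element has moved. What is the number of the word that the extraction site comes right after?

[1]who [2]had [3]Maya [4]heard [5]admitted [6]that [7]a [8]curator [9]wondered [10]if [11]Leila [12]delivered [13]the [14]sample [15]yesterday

4

The displaced element is "who" (word 1).
It is linked across 1 clause boundary (Ø).
It functions as the subject of "admitted", so the gap sits immediately after word 4 ("heard").
Base order: Maya had heard that who admitted that a curator wondered if Leila delivered the sample yesterday.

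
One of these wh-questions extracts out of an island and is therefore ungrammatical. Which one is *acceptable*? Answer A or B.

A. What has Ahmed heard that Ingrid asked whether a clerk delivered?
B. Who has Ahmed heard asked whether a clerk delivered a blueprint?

In A, the wh-phrase is extracted from inside a wh-island (introduced by "whether"), which blocks movement.
In B, the extraction path crosses only that-complement boundaries, which are transparent.
So B is grammatical.

B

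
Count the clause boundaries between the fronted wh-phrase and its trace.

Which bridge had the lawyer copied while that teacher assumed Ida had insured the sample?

0

"which bridge" originates inside the matrix clause — no clause boundary is crossed.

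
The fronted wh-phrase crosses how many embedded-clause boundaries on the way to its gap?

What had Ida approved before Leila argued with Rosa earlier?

0

"what" originates inside the matrix clause — no clause boundary is crossed.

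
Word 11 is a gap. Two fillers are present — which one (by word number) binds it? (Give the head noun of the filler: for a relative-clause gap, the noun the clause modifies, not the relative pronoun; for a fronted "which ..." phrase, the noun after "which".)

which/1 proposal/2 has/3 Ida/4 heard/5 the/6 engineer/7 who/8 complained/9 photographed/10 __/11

2

The marked gap is the direct object of "photographed".
Its filler is the fronted wh-phrase "which proposal", at word 2.
(The other dependency links word 7 to a gap after word 8.)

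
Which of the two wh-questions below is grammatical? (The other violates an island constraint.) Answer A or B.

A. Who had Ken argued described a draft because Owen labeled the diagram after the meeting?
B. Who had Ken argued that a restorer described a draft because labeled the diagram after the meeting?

A

In B, the wh-phrase is extracted from inside an adjunct island (introduced by "because"), which blocks movement.
In A, the extraction path crosses only that-complement boundaries, which are transparent.
So A is grammatical.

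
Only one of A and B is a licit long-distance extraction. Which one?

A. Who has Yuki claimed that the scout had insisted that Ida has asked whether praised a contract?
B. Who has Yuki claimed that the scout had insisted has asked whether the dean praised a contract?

In A, the wh-phrase is extracted from inside a wh-island (introduced by "whether"), which blocks movement.
In B, the extraction path crosses only that-complement boundaries, which are transparent.
So B is grammatical.

B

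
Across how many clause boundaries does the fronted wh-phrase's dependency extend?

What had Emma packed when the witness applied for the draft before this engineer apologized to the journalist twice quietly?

"what" originates inside the matrix clause — no clause boundary is crossed.

0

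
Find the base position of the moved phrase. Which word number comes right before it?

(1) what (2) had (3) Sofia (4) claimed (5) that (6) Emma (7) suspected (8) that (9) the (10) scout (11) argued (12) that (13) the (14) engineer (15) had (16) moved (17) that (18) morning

The displaced element is "what" (word 1).
It is linked across 3 clause boundaries (that → that → that).
It functions as the direct object of "moved", so the gap sits immediately after word 16 ("moved").
Base order: Sofia had claimed that Emma suspected that the scout argued that the engineer had moved what that morning.

16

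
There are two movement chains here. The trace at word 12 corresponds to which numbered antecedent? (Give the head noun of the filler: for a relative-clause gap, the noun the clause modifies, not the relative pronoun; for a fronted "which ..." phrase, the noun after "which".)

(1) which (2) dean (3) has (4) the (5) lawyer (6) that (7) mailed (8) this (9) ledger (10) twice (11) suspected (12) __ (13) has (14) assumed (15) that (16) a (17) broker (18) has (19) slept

The marked gap is the subject of "assumed".
Its filler is the fronted wh-phrase "which dean", at word 2.
(The other dependency links word 5 to a gap after word 6.)

2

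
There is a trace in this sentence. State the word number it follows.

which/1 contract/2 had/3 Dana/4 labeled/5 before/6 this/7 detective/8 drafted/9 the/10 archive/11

5

The displaced element is "which contract" (word 2).
It functions as the direct object of "labeled", so the gap sits immediately after word 5 ("labeled").
Base order: Dana had labeled which contract before this detective drafted the archive.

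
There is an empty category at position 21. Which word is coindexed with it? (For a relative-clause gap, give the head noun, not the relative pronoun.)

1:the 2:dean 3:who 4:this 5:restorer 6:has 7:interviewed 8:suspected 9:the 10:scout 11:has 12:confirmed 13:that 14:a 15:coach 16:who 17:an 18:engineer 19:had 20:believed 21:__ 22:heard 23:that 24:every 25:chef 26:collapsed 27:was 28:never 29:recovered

The gap at 21 is the subject of "heard", inside a relative clause.
The relative pronoun is "who" (word 16); it is bound by the head noun immediately before it.
Its filler is the head noun "coach", at word 15.

15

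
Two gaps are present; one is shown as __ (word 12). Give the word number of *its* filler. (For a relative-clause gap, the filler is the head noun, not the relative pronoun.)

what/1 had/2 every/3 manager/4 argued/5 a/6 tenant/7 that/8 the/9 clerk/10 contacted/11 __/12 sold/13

The marked gap is inside the relative clause, the direct object of "contacted".
Its filler is the head noun "tenant" (via "that"), at word 7.
(The other dependency links word 1 to a gap after word 13.)

7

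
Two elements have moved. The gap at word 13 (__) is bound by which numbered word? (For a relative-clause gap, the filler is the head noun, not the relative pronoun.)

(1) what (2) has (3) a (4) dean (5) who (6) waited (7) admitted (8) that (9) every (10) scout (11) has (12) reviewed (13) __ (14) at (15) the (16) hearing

1

The marked gap is the direct object of "reviewed".
Its filler is the fronted wh-phrase "what", at word 1.
(The other dependency links word 4 to a gap after word 5.)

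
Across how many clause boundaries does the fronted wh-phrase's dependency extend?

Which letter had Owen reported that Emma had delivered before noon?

"which letter" is extracted from the object of "delivered".
Boundaries crossed, outermost first: [that] — 1 in total.

1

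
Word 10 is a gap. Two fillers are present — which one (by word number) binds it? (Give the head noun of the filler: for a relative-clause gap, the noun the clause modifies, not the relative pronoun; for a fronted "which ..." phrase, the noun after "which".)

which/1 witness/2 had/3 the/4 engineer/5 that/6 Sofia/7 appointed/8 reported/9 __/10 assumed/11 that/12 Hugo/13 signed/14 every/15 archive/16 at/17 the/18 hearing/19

The marked gap is the subject of "assumed".
Its filler is the fronted wh-phrase "which witness", at word 2.
(The other dependency links word 5 to a gap after word 8.)

2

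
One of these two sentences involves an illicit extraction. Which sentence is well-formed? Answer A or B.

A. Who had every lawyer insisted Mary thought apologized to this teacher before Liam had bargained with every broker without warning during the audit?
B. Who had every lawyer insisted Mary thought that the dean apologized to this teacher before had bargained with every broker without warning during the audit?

A

In B, the wh-phrase is extracted from inside an adjunct island (introduced by "before"), which blocks movement.
In A, the extraction path crosses only that-complement boundaries, which are transparent.
So A is grammatical.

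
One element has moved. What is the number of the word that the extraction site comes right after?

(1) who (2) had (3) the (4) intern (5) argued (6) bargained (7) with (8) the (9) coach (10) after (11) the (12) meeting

The displaced element is "who" (word 1).
It is linked across 1 clause boundary (Ø).
It functions as the subject of "bargained", so the gap sits immediately after word 5 ("argued").
Base order: The intern had argued that who bargained with the coach after the meeting.

5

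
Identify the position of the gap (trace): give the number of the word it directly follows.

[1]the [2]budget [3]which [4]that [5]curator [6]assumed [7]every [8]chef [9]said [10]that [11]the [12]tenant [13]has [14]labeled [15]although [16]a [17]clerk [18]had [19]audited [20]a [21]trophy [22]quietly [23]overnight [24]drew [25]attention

14

The displaced element is "the budget" (word 2).
It is linked across 2 clause boundaries (Ø → that).
It functions as the direct object of "labeled", so the gap sits immediately after word 14 ("labeled").
Base order: That curator assumed every chef said that the tenant has labeled the budget although a clerk had audited a trophy quietly overnight.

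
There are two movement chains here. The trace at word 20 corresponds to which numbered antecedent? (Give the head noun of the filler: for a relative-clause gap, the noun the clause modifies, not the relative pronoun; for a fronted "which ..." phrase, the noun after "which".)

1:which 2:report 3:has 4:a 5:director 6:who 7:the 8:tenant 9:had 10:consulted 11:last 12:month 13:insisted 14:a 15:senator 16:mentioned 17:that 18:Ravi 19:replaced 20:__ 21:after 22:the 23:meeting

2

The marked gap is the direct object of "replaced".
Its filler is the fronted wh-phrase "which report", at word 2.
(The other dependency links word 5 to a gap after word 10.)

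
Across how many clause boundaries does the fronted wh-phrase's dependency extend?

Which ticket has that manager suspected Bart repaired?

1

"which ticket" is extracted from the object of "repaired".
Boundaries crossed, outermost first: [Ø] — 1 in total.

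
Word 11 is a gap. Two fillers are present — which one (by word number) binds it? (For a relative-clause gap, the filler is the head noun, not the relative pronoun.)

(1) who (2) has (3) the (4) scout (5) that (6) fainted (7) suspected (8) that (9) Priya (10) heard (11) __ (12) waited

1

The marked gap is the subject of "waited".
Its filler is the fronted wh-phrase "who", at word 1.
(The other dependency links word 4 to a gap after word 5.)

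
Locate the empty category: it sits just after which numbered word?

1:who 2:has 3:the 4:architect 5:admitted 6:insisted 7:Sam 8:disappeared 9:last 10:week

The displaced element is "who" (word 1).
It is linked across 1 clause boundary (Ø).
It functions as the subject of "insisted", so the gap sits immediately after word 5 ("admitted").
Base order: The architect has admitted that who insisted Sam disappeared last week.

5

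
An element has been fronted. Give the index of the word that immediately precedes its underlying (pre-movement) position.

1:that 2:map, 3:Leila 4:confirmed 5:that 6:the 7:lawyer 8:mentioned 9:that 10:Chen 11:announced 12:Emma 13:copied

13

The displaced element is "that map" (word 2).
It is linked across 3 clause boundaries (that → that → Ø).
It functions as the direct object of "copied", so the gap sits immediately after word 13 ("copied").
Base order: Leila confirmed that the lawyer mentioned that Chen announced Emma copied that map.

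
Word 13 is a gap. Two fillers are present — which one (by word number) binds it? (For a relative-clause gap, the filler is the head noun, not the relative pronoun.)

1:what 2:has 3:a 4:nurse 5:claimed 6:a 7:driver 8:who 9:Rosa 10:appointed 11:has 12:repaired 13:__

1

The marked gap is the direct object of "repaired".
Its filler is the fronted wh-phrase "what", at word 1.
(The other dependency links word 7 to a gap after word 10.)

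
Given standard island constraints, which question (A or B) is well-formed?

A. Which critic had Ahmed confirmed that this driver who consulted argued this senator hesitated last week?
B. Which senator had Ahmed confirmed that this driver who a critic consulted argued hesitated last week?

In A, the wh-phrase is extracted from inside a complex-NP island (relative clause) (introduced by "who"), which blocks movement.
In B, the extraction path crosses only that-complement boundaries, which are transparent.
So B is grammatical.

B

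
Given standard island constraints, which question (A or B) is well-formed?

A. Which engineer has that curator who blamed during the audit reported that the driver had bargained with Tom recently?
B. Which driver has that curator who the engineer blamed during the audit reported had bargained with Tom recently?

B

In A, the wh-phrase is extracted from inside a complex-NP island (relative clause) (introduced by "who"), which blocks movement.
In B, the extraction path crosses only that-complement boundaries, which are transparent.
So B is grammatical.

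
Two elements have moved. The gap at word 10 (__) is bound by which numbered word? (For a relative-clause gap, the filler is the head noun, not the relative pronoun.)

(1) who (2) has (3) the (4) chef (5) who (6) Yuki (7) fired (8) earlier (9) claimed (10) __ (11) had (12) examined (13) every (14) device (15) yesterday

1

The marked gap is the subject of "examined".
Its filler is the fronted wh-phrase "who", at word 1.
(The other dependency links word 4 to a gap after word 7.)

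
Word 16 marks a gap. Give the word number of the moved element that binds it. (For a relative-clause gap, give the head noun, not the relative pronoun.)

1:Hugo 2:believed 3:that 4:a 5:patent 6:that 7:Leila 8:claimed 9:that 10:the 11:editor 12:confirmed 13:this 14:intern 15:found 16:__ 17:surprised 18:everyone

The gap at 16 is the object of "found", inside a relative clause.
The relative pronoun is "that" (word 6); it is bound by the head noun immediately before it.
Its filler is the head noun "patent", at word 5.

5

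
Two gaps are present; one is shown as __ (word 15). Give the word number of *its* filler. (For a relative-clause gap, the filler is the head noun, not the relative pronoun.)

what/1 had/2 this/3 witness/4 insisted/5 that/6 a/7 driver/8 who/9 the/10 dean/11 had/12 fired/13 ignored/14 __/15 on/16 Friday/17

The marked gap is the direct object of "ignored".
Its filler is the fronted wh-phrase "what", at word 1.
(The other dependency links word 8 to a gap after word 13.)

1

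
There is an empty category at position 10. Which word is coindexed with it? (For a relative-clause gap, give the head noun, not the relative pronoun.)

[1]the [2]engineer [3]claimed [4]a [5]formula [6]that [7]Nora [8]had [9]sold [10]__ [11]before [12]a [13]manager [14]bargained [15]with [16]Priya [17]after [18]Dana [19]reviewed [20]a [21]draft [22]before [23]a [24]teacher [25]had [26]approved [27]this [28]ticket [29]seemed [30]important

5

The gap at 10 is the object of "sold", inside a relative clause.
The relative pronoun is "that" (word 6); it is bound by the head noun immediately before it.
Its filler is the head noun "formula", at word 5.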